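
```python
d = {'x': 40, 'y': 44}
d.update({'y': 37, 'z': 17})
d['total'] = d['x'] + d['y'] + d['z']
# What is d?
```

After line 1: d = {'x': 40, 'y': 44}
After line 2 (y overwritten, z added): d = {'x': 40, 'y': 37, 'z': 17}
After line 3 (total = 40 + 37 + 17 = 94): d = {'x': 40, 'y': 37, 'z': 17, 'total': 94}

{'x': 40, 'y': 37, 'z': 17, 'total': 94}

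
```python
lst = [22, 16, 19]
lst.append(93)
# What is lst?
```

[22, 16, 19, 93]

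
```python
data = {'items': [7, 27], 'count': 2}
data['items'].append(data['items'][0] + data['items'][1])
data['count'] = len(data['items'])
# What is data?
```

After line 1: data = {'items': [7, 27], 'count': 2}
After line 2 (append 7 + 27 = 34): data = {'items': [7, 27, 34], 'count': 2}
After line 3 (count = len(items) = 3): data = {'items': [7, 27, 34], 'count': 3}

{'items': [7, 27, 34], 'count': 3}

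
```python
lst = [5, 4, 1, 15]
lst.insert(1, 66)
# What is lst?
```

[5, 66, 4, 1, 15]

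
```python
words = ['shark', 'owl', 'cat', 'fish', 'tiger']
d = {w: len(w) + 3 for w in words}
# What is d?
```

{'shark': 8, 'owl': 6, 'cat': 6, 'fish': 7, 'tiger': 8}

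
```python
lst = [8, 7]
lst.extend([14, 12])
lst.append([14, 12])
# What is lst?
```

After line 1: lst = [8, 7]
After line 2 (extend unpacks [14, 12]): lst = [8, 7, 14, 12]
After line 3 (append adds [14, 12] as single element): lst = [8, 7, 14, 12, [14, 12]]

[8, 7, 14, 12, [14, 12]]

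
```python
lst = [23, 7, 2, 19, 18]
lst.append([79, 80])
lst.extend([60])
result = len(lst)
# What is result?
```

After line 1: lst = [23, 7, 2, 19, 18]
After line 2 (append adds [79, 80] as single element): lst = [23, 7, 2, 19, 18, [79, 80]]
After line 3 (extend unpacks [60], adds 60): lst = [23, 7, 2, 19, 18, [79, 80], 60]
After line 4: result = len(lst) = 7

7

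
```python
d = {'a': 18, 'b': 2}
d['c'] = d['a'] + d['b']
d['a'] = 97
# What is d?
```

After line 1: d = {'a': 18, 'b': 2}
After line 2 (d['c'] = 18 + 2): d = {'a': 18, 'b': 2, 'c': 20}
After line 3: d = {'a': 97, 'b': 2, 'c': 20}

{'a': 97, 'b': 2, 'c': 20}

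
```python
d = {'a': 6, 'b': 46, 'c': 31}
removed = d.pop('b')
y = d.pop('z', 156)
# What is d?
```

After line 1: d = {'a': 6, 'b': 46, 'c': 31}
After line 2 (pop 'b' returns 46): d = {'a': 6, 'c': 31}, removed = 46
After line 3 (pop 'z' missing, returns default 156): d = {'a': 6, 'c': 31}, y = 156

{'a': 6, 'c': 31}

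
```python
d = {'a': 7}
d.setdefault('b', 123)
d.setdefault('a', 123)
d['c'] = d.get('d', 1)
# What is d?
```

After line 1: d = {'a': 7}
After line 2 (setdefault adds 'b'=123): d = {'a': 7, 'b': 123}
After line 3 (setdefault 'a' no-op, already exists): d = {'a': 7, 'b': 123}
After line 4 (get('d', 1) returns default since 'd' not in d): d = {'a': 7, 'b': 123, 'c': 1}

{'a': 7, 'b': 123, 'c': 1}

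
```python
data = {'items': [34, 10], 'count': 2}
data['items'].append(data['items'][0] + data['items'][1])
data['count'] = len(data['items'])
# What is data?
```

After line 1: data = {'items': [34, 10], 'count': 2}
After line 2 (append 34 + 10 = 44): data = {'items': [34, 10, 44], 'count': 2}
After line 3 (count = len(items) = 3): data = {'items': [34, 10, 44], 'count': 3}

{'items': [34, 10, 44], 'count': 3}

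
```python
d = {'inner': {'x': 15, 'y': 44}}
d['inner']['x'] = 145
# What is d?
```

After line 1: d = {'inner': {'x': 15, 'y': 44}}
After line 2 (inner x overwritten): d = {'inner': {'x': 145, 'y': 44}}

{'inner': {'x': 145, 'y': 44}}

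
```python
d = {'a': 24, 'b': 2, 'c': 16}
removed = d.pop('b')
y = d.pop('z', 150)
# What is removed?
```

After line 1: d = {'a': 24, 'b': 2, 'c': 16}
After line 2 (pop 'b' returns 2): d = {'a': 24, 'c': 16}, removed = 2
After line 3 (pop 'z' missing, returns default 150): d = {'a': 24, 'c': 16}, y = 150

2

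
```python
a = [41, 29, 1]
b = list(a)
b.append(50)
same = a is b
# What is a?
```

After line 1: a = [41, 29, 1]
After line 2 (b = list(a) is a shallow copy, new object): a = [41, 29, 1], b = [41, 29, 1]
After line 3 (append only mutates b): a = [41, 29, 1], b = [41, 29, 1, 50]
After line 4 (same = a is b; different objects -> False): same = False

[41, 29, 1]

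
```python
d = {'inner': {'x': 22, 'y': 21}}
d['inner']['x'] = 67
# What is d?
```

After line 1: d = {'inner': {'x': 22, 'y': 21}}
After line 2 (inner x overwritten): d = {'inner': {'x': 67, 'y': 21}}

{'inner': {'x': 67, 'y': 21}}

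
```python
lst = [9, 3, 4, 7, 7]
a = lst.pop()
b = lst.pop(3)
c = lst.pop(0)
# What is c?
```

After line 1: lst = [9, 3, 4, 7, 7]
After line 2 (pop() -> a = 7): lst = [9, 3, 4, 7]
After line 3 (pop(3) -> b = 7): lst = [9, 3, 4]
After line 4 (pop(0) -> c = 9): lst = [3, 4]

9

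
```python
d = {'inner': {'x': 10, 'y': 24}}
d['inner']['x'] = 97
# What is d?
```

After line 1: d = {'inner': {'x': 10, 'y': 24}}
After line 2 (inner x overwritten): d = {'inner': {'x': 97, 'y': 24}}

{'inner': {'x': 97, 'y': 24}}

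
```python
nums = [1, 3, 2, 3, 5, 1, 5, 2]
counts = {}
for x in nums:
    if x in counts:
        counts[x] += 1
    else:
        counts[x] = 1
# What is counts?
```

Initial: counts = {}, nums = [1, 3, 2, 3, 5, 1, 5, 2]
See 1: counts = {1: 1}
See 3: counts = {1: 1, 3: 1}
See 2: counts = {1: 1, 3: 1, 2: 1}
See 3: counts = {1: 1, 3: 2, 2: 1}
See 5: counts = {1: 1, 3: 2, 2: 1, 5: 1}
See 1: counts = {1: 2, 3: 2, 2: 1, 5: 1}
See 5: counts = {1: 2, 3: 2, 2: 1, 5: 2}
See 2: counts = {1: 2, 3: 2, 2: 2, 5: 2}

{1: 2, 3: 2, 2: 2, 5: 2}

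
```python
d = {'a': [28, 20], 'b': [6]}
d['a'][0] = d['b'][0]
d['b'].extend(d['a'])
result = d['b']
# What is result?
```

After line 1: d = {'a': [28, 20], 'b': [6]}
After line 2 (a[0] = b[0] = 6): d = {'a': [6, 20], 'b': [6]}
After line 3 (b.extend(a) appends [6, 20]): d = {'a': [6, 20], 'b': [6, 6, 20]}
After line 4: result = d['b'] = [6, 6, 20]

[6, 6, 20]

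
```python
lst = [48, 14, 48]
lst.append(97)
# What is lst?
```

[48, 14, 48, 97]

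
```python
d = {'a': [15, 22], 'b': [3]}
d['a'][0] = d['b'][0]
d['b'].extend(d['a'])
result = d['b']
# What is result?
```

After line 1: d = {'a': [15, 22], 'b': [3]}
After line 2 (a[0] = b[0] = 3): d = {'a': [3, 22], 'b': [3]}
After line 3 (b.extend(a) appends [3, 22]): d = {'a': [3, 22], 'b': [3, 3, 22]}
After line 4: result = d['b'] = [3, 3, 22]

[3, 3, 22]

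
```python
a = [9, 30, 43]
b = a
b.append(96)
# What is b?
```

After line 1: a = [9, 30, 43]
After line 2 (b = a is an alias, same object): a = [9, 30, 43], b = [9, 30, 43]
After line 3 (b.append mutates the shared list): a = [9, 30, 43, 96], b = [9, 30, 43, 96]

[9, 30, 43, 96]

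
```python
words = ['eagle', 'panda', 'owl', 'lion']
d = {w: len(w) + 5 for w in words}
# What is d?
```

{'eagle': 10, 'panda': 10, 'owl': 8, 'lion': 9}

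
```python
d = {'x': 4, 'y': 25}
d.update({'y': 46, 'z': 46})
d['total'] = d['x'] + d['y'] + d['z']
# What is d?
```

After line 1: d = {'x': 4, 'y': 25}
After line 2 (y overwritten, z added): d = {'x': 4, 'y': 46, 'z': 46}
After line 3 (total = 4 + 46 + 46 = 96): d = {'x': 4, 'y': 46, 'z': 46, 'total': 96}

{'x': 4, 'y': 46, 'z': 46, 'total': 96}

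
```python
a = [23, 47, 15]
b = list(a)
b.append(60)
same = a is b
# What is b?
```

After line 1: a = [23, 47, 15]
After line 2 (b = list(a) is a shallow copy, new object): a = [23, 47, 15], b = [23, 47, 15]
After line 3 (append only mutates b): a = [23, 47, 15], b = [23, 47, 15, 60]
After line 4 (same = a is b; different objects -> False): same = False

[23, 47, 15, 60]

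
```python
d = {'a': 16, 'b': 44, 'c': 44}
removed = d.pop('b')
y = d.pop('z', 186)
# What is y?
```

After line 1: d = {'a': 16, 'b': 44, 'c': 44}
After line 2 (pop 'b' returns 44): d = {'a': 16, 'c': 44}, removed = 44
After line 3 (pop 'z' missing, returns default 186): d = {'a': 16, 'c': 44}, y = 186

186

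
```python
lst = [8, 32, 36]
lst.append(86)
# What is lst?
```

[8, 32, 36, 86]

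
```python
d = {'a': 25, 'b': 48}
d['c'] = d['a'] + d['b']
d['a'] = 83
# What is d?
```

After line 1: d = {'a': 25, 'b': 48}
After line 2 (d['c'] = 25 + 48): d = {'a': 25, 'b': 48, 'c': 73}
After line 3: d = {'a': 83, 'b': 48, 'c': 73}

{'a': 83, 'b': 48, 'c': 73}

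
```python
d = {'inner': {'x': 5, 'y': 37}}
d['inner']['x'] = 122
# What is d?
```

After line 1: d = {'inner': {'x': 5, 'y': 37}}
After line 2 (inner x overwritten): d = {'inner': {'x': 122, 'y': 37}}

{'inner': {'x': 122, 'y': 37}}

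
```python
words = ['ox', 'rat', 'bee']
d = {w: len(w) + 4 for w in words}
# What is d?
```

{'ox': 6, 'rat': 7, 'bee': 7}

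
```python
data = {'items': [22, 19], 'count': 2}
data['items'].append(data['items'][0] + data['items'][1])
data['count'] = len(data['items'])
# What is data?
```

After line 1: data = {'items': [22, 19], 'count': 2}
After line 2 (append 22 + 19 = 41): data = {'items': [22, 19, 41], 'count': 2}
After line 3 (count = len(items) = 3): data = {'items': [22, 19, 41], 'count': 3}

{'items': [22, 19, 41], 'count': 3}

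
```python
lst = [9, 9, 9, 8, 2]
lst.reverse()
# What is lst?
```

[2, 8, 9, 9, 9]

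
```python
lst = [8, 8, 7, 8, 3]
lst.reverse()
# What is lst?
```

[3, 8, 7, 8, 8]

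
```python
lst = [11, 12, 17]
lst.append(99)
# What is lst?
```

[11, 12, 17, 99]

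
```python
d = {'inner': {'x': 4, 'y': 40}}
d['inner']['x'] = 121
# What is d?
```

After line 1: d = {'inner': {'x': 4, 'y': 40}}
After line 2 (inner x overwritten): d = {'inner': {'x': 121, 'y': 40}}

{'inner': {'x': 121, 'y': 40}}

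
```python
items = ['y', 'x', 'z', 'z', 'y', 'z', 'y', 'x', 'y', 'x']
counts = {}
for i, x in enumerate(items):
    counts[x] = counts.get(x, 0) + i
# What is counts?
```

Initial: counts = {}, items = ['y', 'x', 'z', 'z', 'y', 'z', 'y', 'x', 'y', 'x']
i=0, x='y': counts = {'y': 0}
i=1, x='x': counts = {'y': 0, 'x': 1}
i=2, x='z': counts = {'y': 0, 'x': 1, 'z': 2}
i=3, x='z': counts = {'y': 0, 'x': 1, 'z': 5}
i=4, x='y': counts = {'y': 4, 'x': 1, 'z': 5}
i=5, x='z': counts = {'y': 4, 'x': 1, 'z': 10}
i=6, x='y': counts = {'y': 10, 'x': 1, 'z': 10}
i=7, x='x': counts = {'y': 10, 'x': 8, 'z': 10}
i=8, x='y': counts = {'y': 18, 'x': 8, 'z': 10}
i=9, x='x': counts = {'y': 18, 'x': 17, 'z': 10}

{'y': 18, 'x': 17, 'z': 10}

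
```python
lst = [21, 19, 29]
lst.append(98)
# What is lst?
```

[21, 19, 29, 98]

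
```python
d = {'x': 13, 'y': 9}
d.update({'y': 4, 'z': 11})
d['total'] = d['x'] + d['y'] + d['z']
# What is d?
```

After line 1: d = {'x': 13, 'y': 9}
After line 2 (y overwritten, z added): d = {'x': 13, 'y': 4, 'z': 11}
After line 3 (total = 13 + 4 + 11 = 28): d = {'x': 13, 'y': 4, 'z': 11, 'total': 28}

{'x': 13, 'y': 4, 'z': 11, 'total': 28}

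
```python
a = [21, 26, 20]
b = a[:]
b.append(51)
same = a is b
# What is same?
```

After line 1: a = [21, 26, 20]
After line 2 (b = a[:] is a shallow copy, new object): a = [21, 26, 20], b = [21, 26, 20]
After line 3 (append only mutates b): a = [21, 26, 20], b = [21, 26, 20, 51]
After line 4 (same = a is b; different objects -> False): same = False

False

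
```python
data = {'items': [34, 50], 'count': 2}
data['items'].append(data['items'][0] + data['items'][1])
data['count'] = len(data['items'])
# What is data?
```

After line 1: data = {'items': [34, 50], 'count': 2}
After line 2 (append 34 + 50 = 84): data = {'items': [34, 50, 84], 'count': 2}
After line 3 (count = len(items) = 3): data = {'items': [34, 50, 84], 'count': 3}

{'items': [34, 50, 84], 'count': 3}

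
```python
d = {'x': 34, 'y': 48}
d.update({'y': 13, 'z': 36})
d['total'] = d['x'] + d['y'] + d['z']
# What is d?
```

After line 1: d = {'x': 34, 'y': 48}
After line 2 (y overwritten, z added): d = {'x': 34, 'y': 13, 'z': 36}
After line 3 (total = 34 + 13 + 36 = 83): d = {'x': 34, 'y': 13, 'z': 36, 'total': 83}

{'x': 34, 'y': 13, 'z': 36, 'total': 83}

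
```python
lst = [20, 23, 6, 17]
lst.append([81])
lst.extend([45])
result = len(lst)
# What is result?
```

After line 1: lst = [20, 23, 6, 17]
After line 2 (append adds [81] as single element): lst = [20, 23, 6, 17, [81]]
After line 3 (extend unpacks [45], adds 45): lst = [20, 23, 6, 17, [81], 45]
After line 4: result = len(lst) = 6

6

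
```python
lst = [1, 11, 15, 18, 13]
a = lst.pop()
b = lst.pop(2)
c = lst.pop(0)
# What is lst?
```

After line 1: lst = [1, 11, 15, 18, 13]
After line 2 (pop() -> a = 13): lst = [1, 11, 15, 18]
After line 3 (pop(2) -> b = 15): lst = [1, 11, 18]
After line 4 (pop(0) -> c = 1): lst = [11, 18]

[11, 18]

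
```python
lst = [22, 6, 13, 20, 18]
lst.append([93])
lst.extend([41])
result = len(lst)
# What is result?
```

After line 1: lst = [22, 6, 13, 20, 18]
After line 2 (append adds [93] as single element): lst = [22, 6, 13, 20, 18, [93]]
After line 3 (extend unpacks [41], adds 41): lst = [22, 6, 13, 20, 18, [93], 41]
After line 4: result = len(lst) = 7

7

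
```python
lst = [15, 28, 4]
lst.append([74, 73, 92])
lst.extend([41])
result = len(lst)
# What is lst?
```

After line 1: lst = [15, 28, 4]
After line 2 (append adds [74, 73, 92] as single element): lst = [15, 28, 4, [74, 73, 92]]
After line 3 (extend unpacks [41], adds 41): lst = [15, 28, 4, [74, 73, 92], 41]
After line 4: result = len(lst) = 5

[15, 28, 4, [74, 73, 92], 41]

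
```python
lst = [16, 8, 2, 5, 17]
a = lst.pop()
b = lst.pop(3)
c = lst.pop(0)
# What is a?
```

After line 1: lst = [16, 8, 2, 5, 17]
After line 2 (pop() -> a = 17): lst = [16, 8, 2, 5]
After line 3 (pop(3) -> b = 5): lst = [16, 8, 2]
After line 4 (pop(0) -> c = 16): lst = [8, 2]

17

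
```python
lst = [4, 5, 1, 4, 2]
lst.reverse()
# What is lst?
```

[2, 4, 1, 5, 4]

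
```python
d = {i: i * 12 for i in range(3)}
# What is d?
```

{0: 0, 1: 12, 2: 24}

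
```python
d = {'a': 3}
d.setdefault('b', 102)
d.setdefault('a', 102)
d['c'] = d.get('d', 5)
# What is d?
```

After line 1: d = {'a': 3}
After line 2 (setdefault adds 'b'=102): d = {'a': 3, 'b': 102}
After line 3 (setdefault 'a' no-op, already exists): d = {'a': 3, 'b': 102}
After line 4 (get('d', 5) returns default since 'd' not in d): d = {'a': 3, 'b': 102, 'c': 5}

{'a': 3, 'b': 102, 'c': 5}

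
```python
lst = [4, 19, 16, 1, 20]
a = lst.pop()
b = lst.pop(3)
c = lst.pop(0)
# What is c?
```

After line 1: lst = [4, 19, 16, 1, 20]
After line 2 (pop() -> a = 20): lst = [4, 19, 16, 1]
After line 3 (pop(3) -> b = 1): lst = [4, 19, 16]
After line 4 (pop(0) -> c = 4): lst = [19, 16]

4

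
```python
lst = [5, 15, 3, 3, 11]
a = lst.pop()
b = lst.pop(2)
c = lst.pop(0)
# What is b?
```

After line 1: lst = [5, 15, 3, 3, 11]
After line 2 (pop() -> a = 11): lst = [5, 15, 3, 3]
After line 3 (pop(2) -> b = 3): lst = [5, 15, 3]
After line 4 (pop(0) -> c = 5): lst = [15, 3]

3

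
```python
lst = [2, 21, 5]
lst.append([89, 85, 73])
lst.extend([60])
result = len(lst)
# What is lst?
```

After line 1: lst = [2, 21, 5]
After line 2 (append adds [89, 85, 73] as single element): lst = [2, 21, 5, [89, 85, 73]]
After line 3 (extend unpacks [60], adds 60): lst = [2, 21, 5, [89, 85, 73], 60]
After line 4: result = len(lst) = 5

[2, 21, 5, [89, 85, 73], 60]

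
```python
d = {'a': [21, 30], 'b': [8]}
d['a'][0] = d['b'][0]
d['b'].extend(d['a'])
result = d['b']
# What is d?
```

After line 1: d = {'a': [21, 30], 'b': [8]}
After line 2 (a[0] = b[0] = 8): d = {'a': [8, 30], 'b': [8]}
After line 3 (b.extend(a) appends [8, 30]): d = {'a': [8, 30], 'b': [8, 8, 30]}
After line 4: result = d['b'] = [8, 8, 30]

{'a': [8, 30], 'b': [8, 8, 30]}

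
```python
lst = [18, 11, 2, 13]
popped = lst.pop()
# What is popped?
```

13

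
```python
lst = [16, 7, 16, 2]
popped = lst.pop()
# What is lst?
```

[16, 7, 16]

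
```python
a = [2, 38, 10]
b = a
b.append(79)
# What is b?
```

After line 1: a = [2, 38, 10]
After line 2 (b = a is an alias, same object): a = [2, 38, 10], b = [2, 38, 10]
After line 3 (b.append mutates the shared list): a = [2, 38, 10, 79], b = [2, 38, 10, 79]

[2, 38, 10, 79]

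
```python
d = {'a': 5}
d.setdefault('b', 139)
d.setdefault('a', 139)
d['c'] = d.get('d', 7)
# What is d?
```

After line 1: d = {'a': 5}
After line 2 (setdefault adds 'b'=139): d = {'a': 5, 'b': 139}
After line 3 (setdefault 'a' no-op, already exists): d = {'a': 5, 'b': 139}
After line 4 (get('d', 7) returns default since 'd' not in d): d = {'a': 5, 'b': 139, 'c': 7}

{'a': 5, 'b': 139, 'c': 7}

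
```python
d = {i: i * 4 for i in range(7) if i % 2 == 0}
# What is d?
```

{0: 0, 2: 8, 4: 16, 6: 24}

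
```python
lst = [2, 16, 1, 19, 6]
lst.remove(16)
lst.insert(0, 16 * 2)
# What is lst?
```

After line 1: lst = [2, 16, 1, 19, 6]
After line 2 (remove first 16): lst = [2, 1, 19, 6]
After line 3 (insert 32 at index 0): lst = [32, 2, 1, 19, 6]

[32, 2, 1, 19, 6]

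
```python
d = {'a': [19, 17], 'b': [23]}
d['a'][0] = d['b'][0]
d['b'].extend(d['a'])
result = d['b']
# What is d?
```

After line 1: d = {'a': [19, 17], 'b': [23]}
After line 2 (a[0] = b[0] = 23): d = {'a': [23, 17], 'b': [23]}
After line 3 (b.extend(a) appends [23, 17]): d = {'a': [23, 17], 'b': [23, 23, 17]}
After line 4: result = d['b'] = [23, 23, 17]

{'a': [23, 17], 'b': [23, 23, 17]}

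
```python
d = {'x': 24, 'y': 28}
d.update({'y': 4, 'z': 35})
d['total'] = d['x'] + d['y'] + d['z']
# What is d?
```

After line 1: d = {'x': 24, 'y': 28}
After line 2 (y overwritten, z added): d = {'x': 24, 'y': 4, 'z': 35}
After line 3 (total = 24 + 4 + 35 = 63): d = {'x': 24, 'y': 4, 'z': 35, 'total': 63}

{'x': 24, 'y': 4, 'z': 35, 'total': 63}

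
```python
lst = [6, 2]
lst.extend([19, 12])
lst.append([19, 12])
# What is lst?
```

After line 1: lst = [6, 2]
After line 2 (extend unpacks [19, 12]): lst = [6, 2, 19, 12]
After line 3 (append adds [19, 12] as single element): lst = [6, 2, 19, 12, [19, 12]]

[6, 2, 19, 12, [19, 12]]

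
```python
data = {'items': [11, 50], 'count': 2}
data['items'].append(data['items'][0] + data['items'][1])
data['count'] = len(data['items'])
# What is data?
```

After line 1: data = {'items': [11, 50], 'count': 2}
After line 2 (append 11 + 50 = 61): data = {'items': [11, 50, 61], 'count': 2}
After line 3 (count = len(items) = 3): data = {'items': [11, 50, 61], 'count': 3}

{'items': [11, 50, 61], 'count': 3}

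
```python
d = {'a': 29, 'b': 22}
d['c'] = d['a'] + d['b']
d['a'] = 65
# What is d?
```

After line 1: d = {'a': 29, 'b': 22}
After line 2 (d['c'] = 29 + 22): d = {'a': 29, 'b': 22, 'c': 51}
After line 3: d = {'a': 65, 'b': 22, 'c': 51}

{'a': 65, 'b': 22, 'c': 51}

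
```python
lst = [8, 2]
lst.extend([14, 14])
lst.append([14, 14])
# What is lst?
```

After line 1: lst = [8, 2]
After line 2 (extend unpacks [14, 14]): lst = [8, 2, 14, 14]
After line 3 (append adds [14, 14] as single element): lst = [8, 2, 14, 14, [14, 14]]

[8, 2, 14, 14, [14, 14]]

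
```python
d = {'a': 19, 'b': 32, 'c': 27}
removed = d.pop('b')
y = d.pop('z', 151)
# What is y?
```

After line 1: d = {'a': 19, 'b': 32, 'c': 27}
After line 2 (pop 'b' returns 32): d = {'a': 19, 'c': 27}, removed = 32
After line 3 (pop 'z' missing, returns default 151): d = {'a': 19, 'c': 27}, y = 151

151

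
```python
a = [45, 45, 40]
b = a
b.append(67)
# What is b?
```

After line 1: a = [45, 45, 40]
After line 2 (b = a is an alias, same object): a = [45, 45, 40], b = [45, 45, 40]
After line 3 (b.append mutates the shared list): a = [45, 45, 40, 67], b = [45, 45, 40, 67]

[45, 45, 40, 67]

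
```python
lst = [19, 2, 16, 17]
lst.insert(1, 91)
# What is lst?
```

[19, 91, 2, 16, 17]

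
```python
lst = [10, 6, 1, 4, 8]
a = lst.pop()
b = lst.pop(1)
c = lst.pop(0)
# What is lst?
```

After line 1: lst = [10, 6, 1, 4, 8]
After line 2 (pop() -> a = 8): lst = [10, 6, 1, 4]
After line 3 (pop(1) -> b = 6): lst = [10, 1, 4]
After line 4 (pop(0) -> c = 10): lst = [1, 4]

[1, 4]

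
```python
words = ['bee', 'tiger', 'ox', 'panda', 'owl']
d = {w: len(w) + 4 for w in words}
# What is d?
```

{'bee': 7, 'tiger': 9, 'ox': 6, 'panda': 9, 'owl': 7}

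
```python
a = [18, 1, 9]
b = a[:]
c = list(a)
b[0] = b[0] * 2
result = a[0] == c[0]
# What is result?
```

After line 1: a = [18, 1, 9]
After line 2 (b = a[:], copy): a = [18, 1, 9], b = [18, 1, 9]
After line 3 (c = list(a) is a copy, new object): c = [18, 1, 9]
After line 4 (b[0] = 18 * 2 = 36; only b mutates (copy)): a = [18, 1, 9], b = [36, 1, 9], c = [18, 1, 9]
After line 5 (a[0] = 18, c[0] = 18; result = True)

True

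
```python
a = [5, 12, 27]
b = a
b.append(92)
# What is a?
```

After line 1: a = [5, 12, 27]
After line 2 (b = a is an alias, same object): a = [5, 12, 27], b = [5, 12, 27]
After line 3 (b.append mutates the shared list): a = [5, 12, 27, 92], b = [5, 12, 27, 92]

[5, 12, 27, 92]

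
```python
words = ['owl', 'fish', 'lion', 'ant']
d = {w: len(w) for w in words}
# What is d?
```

{'owl': 3, 'fish': 4, 'lion': 4, 'ant': 3}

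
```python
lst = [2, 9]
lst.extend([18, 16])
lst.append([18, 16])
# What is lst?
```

After line 1: lst = [2, 9]
After line 2 (extend unpacks [18, 16]): lst = [2, 9, 18, 16]
After line 3 (append adds [18, 16] as single element): lst = [2, 9, 18, 16, [18, 16]]

[2, 9, 18, 16, [18, 16]]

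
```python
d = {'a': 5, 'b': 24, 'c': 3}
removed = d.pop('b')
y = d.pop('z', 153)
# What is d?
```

After line 1: d = {'a': 5, 'b': 24, 'c': 3}
After line 2 (pop 'b' returns 24): d = {'a': 5, 'c': 3}, removed = 24
After line 3 (pop 'z' missing, returns default 153): d = {'a': 5, 'c': 3}, y = 153

{'a': 5, 'c': 3}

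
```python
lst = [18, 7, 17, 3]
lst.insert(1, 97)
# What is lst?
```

[18, 97, 7, 17, 3]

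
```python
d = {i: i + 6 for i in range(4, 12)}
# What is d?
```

{4: 10, 5: 11, 6: 12, 7: 13, 8: 14, 9: 15, 10: 16, 11: 17}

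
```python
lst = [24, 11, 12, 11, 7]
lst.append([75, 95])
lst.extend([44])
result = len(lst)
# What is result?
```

After line 1: lst = [24, 11, 12, 11, 7]
After line 2 (append adds [75, 95] as single element): lst = [24, 11, 12, 11, 7, [75, 95]]
After line 3 (extend unpacks [44], adds 44): lst = [24, 11, 12, 11, 7, [75, 95], 44]
After line 4: result = len(lst) = 7

7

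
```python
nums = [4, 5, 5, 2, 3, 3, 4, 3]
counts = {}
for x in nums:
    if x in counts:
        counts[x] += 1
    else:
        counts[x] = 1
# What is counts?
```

Initial: counts = {}, nums = [4, 5, 5, 2, 3, 3, 4, 3]
See 4: counts = {4: 1}
See 5: counts = {4: 1, 5: 1}
See 5: counts = {4: 1, 5: 2}
See 2: counts = {4: 1, 5: 2, 2: 1}
See 3: counts = {4: 1, 5: 2, 2: 1, 3: 1}
See 3: counts = {4: 1, 5: 2, 2: 1, 3: 2}
See 4: counts = {4: 2, 5: 2, 2: 1, 3: 2}
See 3: counts = {4: 2, 5: 2, 2: 1, 3: 3}

{4: 2, 5: 2, 2: 1, 3: 3}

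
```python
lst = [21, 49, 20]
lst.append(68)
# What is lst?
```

[21, 49, 20, 68]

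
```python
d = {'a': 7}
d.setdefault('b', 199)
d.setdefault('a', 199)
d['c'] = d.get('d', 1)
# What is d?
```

After line 1: d = {'a': 7}
After line 2 (setdefault adds 'b'=199): d = {'a': 7, 'b': 199}
After line 3 (setdefault 'a' no-op, already exists): d = {'a': 7, 'b': 199}
After line 4 (get('d', 1) returns default since 'd' not in d): d = {'a': 7, 'b': 199, 'c': 1}

{'a': 7, 'b': 199, 'c': 1}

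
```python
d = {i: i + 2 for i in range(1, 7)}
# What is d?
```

{1: 3, 2: 4, 3: 5, 4: 6, 5: 7, 6: 8}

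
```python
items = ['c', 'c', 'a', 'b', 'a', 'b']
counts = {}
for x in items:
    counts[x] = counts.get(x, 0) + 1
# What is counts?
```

Initial: counts = {}, items = ['c', 'c', 'a', 'b', 'a', 'b']
See 'c': counts = {'c': 1}
See 'c': counts = {'c': 2}
See 'a': counts = {'c': 2, 'a': 1}
See 'b': counts = {'c': 2, 'a': 1, 'b': 1}
See 'a': counts = {'c': 2, 'a': 2, 'b': 1}
See 'b': counts = {'c': 2, 'a': 2, 'b': 2}

{'c': 2, 'a': 2, 'b': 2}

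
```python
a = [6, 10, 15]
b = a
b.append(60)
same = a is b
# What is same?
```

After line 1: a = [6, 10, 15]
After line 2 (b = a is an alias, same object): a = [6, 10, 15], b = [6, 10, 15]
After line 3 (b.append mutates the shared list): a = [6, 10, 15, 60], b = [6, 10, 15, 60]
After line 4 (same = a is b; same object -> True): same = True

True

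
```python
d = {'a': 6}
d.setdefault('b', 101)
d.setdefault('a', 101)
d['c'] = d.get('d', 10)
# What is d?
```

After line 1: d = {'a': 6}
After line 2 (setdefault adds 'b'=101): d = {'a': 6, 'b': 101}
After line 3 (setdefault 'a' no-op, already exists): d = {'a': 6, 'b': 101}
After line 4 (get('d', 10) returns default since 'd' not in d): d = {'a': 6, 'b': 101, 'c': 10}

{'a': 6, 'b': 101, 'c': 10}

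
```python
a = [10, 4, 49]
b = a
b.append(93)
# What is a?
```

After line 1: a = [10, 4, 49]
After line 2 (b = a is an alias, same object): a = [10, 4, 49], b = [10, 4, 49]
After line 3 (b.append mutates the shared list): a = [10, 4, 49, 93], b = [10, 4, 49, 93]

[10, 4, 49, 93]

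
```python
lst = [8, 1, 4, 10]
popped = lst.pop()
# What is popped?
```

10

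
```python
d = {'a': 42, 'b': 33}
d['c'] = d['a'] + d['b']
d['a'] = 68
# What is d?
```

After line 1: d = {'a': 42, 'b': 33}
After line 2 (d['c'] = 42 + 33): d = {'a': 42, 'b': 33, 'c': 75}
After line 3: d = {'a': 68, 'b': 33, 'c': 75}

{'a': 68, 'b': 33, 'c': 75}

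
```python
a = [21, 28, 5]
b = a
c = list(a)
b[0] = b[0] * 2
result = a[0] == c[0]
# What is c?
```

After line 1: a = [21, 28, 5]
After line 2 (b = a, alias): a = [21, 28, 5], b = [21, 28, 5]
After line 3 (c = list(a) is a copy, new object): c = [21, 28, 5]
After line 4 (b[0] = 21 * 2 = 42; mutates shared a/b): a = b = [42, 28, 5], c = [21, 28, 5]
After line 5 (a[0] = 42, c[0] = 21; result = False)

[21, 28, 5]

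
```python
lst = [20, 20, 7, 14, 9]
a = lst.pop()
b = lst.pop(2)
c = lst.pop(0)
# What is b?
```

After line 1: lst = [20, 20, 7, 14, 9]
After line 2 (pop() -> a = 9): lst = [20, 20, 7, 14]
After line 3 (pop(2) -> b = 7): lst = [20, 20, 14]
After line 4 (pop(0) -> c = 20): lst = [20, 14]

7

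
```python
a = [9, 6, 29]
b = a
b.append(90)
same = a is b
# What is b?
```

After line 1: a = [9, 6, 29]
After line 2 (b = a is an alias, same object): a = [9, 6, 29], b = [9, 6, 29]
After line 3 (b.append mutates the shared list): a = [9, 6, 29, 90], b = [9, 6, 29, 90]
After line 4 (same = a is b; same object -> True): same = True

[9, 6, 29, 90]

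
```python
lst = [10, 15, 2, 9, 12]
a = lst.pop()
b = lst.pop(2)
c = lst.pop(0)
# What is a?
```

After line 1: lst = [10, 15, 2, 9, 12]
After line 2 (pop() -> a = 12): lst = [10, 15, 2, 9]
After line 3 (pop(2) -> b = 2): lst = [10, 15, 9]
After line 4 (pop(0) -> c = 10): lst = [15, 9]

12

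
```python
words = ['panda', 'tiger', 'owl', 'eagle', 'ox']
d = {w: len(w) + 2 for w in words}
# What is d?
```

{'panda': 7, 'tiger': 7, 'owl': 5, 'eagle': 7, 'ox': 4}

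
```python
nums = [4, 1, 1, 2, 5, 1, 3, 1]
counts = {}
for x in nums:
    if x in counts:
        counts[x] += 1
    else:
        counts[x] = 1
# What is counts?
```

Initial: counts = {}, nums = [4, 1, 1, 2, 5, 1, 3, 1]
See 4: counts = {4: 1}
See 1: counts = {4: 1, 1: 1}
See 1: counts = {4: 1, 1: 2}
See 2: counts = {4: 1, 1: 2, 2: 1}
See 5: counts = {4: 1, 1: 2, 2: 1, 5: 1}
See 1: counts = {4: 1, 1: 3, 2: 1, 5: 1}
See 3: counts = {4: 1, 1: 3, 2: 1, 5: 1, 3: 1}
See 1: counts = {4: 1, 1: 4, 2: 1, 5: 1, 3: 1}

{4: 1, 1: 4, 2: 1, 5: 1, 3: 1}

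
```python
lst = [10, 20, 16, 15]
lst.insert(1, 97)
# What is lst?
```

[10, 97, 20, 16, 15]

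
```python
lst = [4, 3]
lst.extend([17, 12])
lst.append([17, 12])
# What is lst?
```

After line 1: lst = [4, 3]
After line 2 (extend unpacks [17, 12]): lst = [4, 3, 17, 12]
After line 3 (append adds [17, 12] as single element): lst = [4, 3, 17, 12, [17, 12]]

[4, 3, 17, 12, [17, 12]]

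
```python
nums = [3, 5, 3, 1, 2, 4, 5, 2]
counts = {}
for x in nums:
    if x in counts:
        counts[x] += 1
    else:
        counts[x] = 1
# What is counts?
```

Initial: counts = {}, nums = [3, 5, 3, 1, 2, 4, 5, 2]
See 3: counts = {3: 1}
See 5: counts = {3: 1, 5: 1}
See 3: counts = {3: 2, 5: 1}
See 1: counts = {3: 2, 5: 1, 1: 1}
See 2: counts = {3: 2, 5: 1, 1: 1, 2: 1}
See 4: counts = {3: 2, 5: 1, 1: 1, 2: 1, 4: 1}
See 5: counts = {3: 2, 5: 2, 1: 1, 2: 1, 4: 1}
See 2: counts = {3: 2, 5: 2, 1: 1, 2: 2, 4: 1}

{3: 2, 5: 2, 1: 1, 2: 2, 4: 1}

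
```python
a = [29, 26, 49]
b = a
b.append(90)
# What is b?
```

After line 1: a = [29, 26, 49]
After line 2 (b = a is an alias, same object): a = [29, 26, 49], b = [29, 26, 49]
After line 3 (b.append mutates the shared list): a = [29, 26, 49, 90], b = [29, 26, 49, 90]

[29, 26, 49, 90]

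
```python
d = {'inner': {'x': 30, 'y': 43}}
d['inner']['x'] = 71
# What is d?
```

After line 1: d = {'inner': {'x': 30, 'y': 43}}
After line 2 (inner x overwritten): d = {'inner': {'x': 71, 'y': 43}}

{'inner': {'x': 71, 'y': 43}}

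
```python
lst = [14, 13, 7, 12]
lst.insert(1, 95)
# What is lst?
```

[14, 95, 13, 7, 12]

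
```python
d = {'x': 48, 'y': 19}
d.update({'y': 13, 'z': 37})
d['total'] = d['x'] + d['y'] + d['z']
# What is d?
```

After line 1: d = {'x': 48, 'y': 19}
After line 2 (y overwritten, z added): d = {'x': 48, 'y': 13, 'z': 37}
After line 3 (total = 48 + 13 + 37 = 98): d = {'x': 48, 'y': 13, 'z': 37, 'total': 98}

{'x': 48, 'y': 13, 'z': 37, 'total': 98}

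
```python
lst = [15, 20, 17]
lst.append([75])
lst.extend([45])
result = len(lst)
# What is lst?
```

After line 1: lst = [15, 20, 17]
After line 2 (append adds [75] as single element): lst = [15, 20, 17, [75]]
After line 3 (extend unpacks [45], adds 45): lst = [15, 20, 17, [75], 45]
After line 4: result = len(lst) = 5

[15, 20, 17, [75], 45]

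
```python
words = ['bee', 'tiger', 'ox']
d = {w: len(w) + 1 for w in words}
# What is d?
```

{'bee': 4, 'tiger': 6, 'ox': 3}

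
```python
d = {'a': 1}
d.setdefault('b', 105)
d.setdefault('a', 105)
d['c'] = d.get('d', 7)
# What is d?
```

After line 1: d = {'a': 1}
After line 2 (setdefault adds 'b'=105): d = {'a': 1, 'b': 105}
After line 3 (setdefault 'a' no-op, already exists): d = {'a': 1, 'b': 105}
After line 4 (get('d', 7) returns default since 'd' not in d): d = {'a': 1, 'b': 105, 'c': 7}

{'a': 1, 'b': 105, 'c': 7}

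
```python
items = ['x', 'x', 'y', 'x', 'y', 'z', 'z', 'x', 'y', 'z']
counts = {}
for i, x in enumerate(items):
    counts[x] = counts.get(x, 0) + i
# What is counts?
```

Initial: counts = {}, items = ['x', 'x', 'y', 'x', 'y', 'z', 'z', 'x', 'y', 'z']
i=0, x='x': counts = {'x': 0}
i=1, x='x': counts = {'x': 1}
i=2, x='y': counts = {'x': 1, 'y': 2}
i=3, x='x': counts = {'x': 4, 'y': 2}
i=4, x='y': counts = {'x': 4, 'y': 6}
i=5, x='z': counts = {'x': 4, 'y': 6, 'z': 5}
i=6, x='z': counts = {'x': 4, 'y': 6, 'z': 11}
i=7, x='x': counts = {'x': 11, 'y': 6, 'z': 11}
i=8, x='y': counts = {'x': 11, 'y': 14, 'z': 11}
i=9, x='z': counts = {'x': 11, 'y': 14, 'z': 20}

{'x': 11, 'y': 14, 'z': 20}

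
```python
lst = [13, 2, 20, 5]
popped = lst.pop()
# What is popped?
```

5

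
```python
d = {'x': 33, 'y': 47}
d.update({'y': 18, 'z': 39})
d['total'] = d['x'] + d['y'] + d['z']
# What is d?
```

After line 1: d = {'x': 33, 'y': 47}
After line 2 (y overwritten, z added): d = {'x': 33, 'y': 18, 'z': 39}
After line 3 (total = 33 + 18 + 39 = 90): d = {'x': 33, 'y': 18, 'z': 39, 'total': 90}

{'x': 33, 'y': 18, 'z': 39, 'total': 90}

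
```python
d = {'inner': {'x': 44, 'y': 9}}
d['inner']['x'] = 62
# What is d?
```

After line 1: d = {'inner': {'x': 44, 'y': 9}}
After line 2 (inner x overwritten): d = {'inner': {'x': 62, 'y': 9}}

{'inner': {'x': 62, 'y': 9}}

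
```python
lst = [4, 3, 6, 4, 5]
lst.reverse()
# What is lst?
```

[5, 4, 6, 3, 4]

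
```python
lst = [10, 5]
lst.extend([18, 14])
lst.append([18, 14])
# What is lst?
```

After line 1: lst = [10, 5]
After line 2 (extend unpacks [18, 14]): lst = [10, 5, 18, 14]
After line 3 (append adds [18, 14] as single element): lst = [10, 5, 18, 14, [18, 14]]

[10, 5, 18, 14, [18, 14]]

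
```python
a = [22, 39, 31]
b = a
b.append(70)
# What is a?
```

After line 1: a = [22, 39, 31]
After line 2 (b = a is an alias, same object): a = [22, 39, 31], b = [22, 39, 31]
After line 3 (b.append mutates the shared list): a = [22, 39, 31, 70], b = [22, 39, 31, 70]

[22, 39, 31, 70]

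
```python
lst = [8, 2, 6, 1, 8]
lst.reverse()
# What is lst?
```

[8, 1, 6, 2, 8]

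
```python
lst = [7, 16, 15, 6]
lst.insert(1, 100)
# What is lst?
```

[7, 100, 16, 15, 6]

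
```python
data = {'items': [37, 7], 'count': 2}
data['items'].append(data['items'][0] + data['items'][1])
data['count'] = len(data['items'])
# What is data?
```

After line 1: data = {'items': [37, 7], 'count': 2}
After line 2 (append 37 + 7 = 44): data = {'items': [37, 7, 44], 'count': 2}
After line 3 (count = len(items) = 3): data = {'items': [37, 7, 44], 'count': 3}

{'items': [37, 7, 44], 'count': 3}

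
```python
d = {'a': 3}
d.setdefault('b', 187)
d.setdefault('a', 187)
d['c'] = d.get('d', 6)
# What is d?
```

After line 1: d = {'a': 3}
After line 2 (setdefault adds 'b'=187): d = {'a': 3, 'b': 187}
After line 3 (setdefault 'a' no-op, already exists): d = {'a': 3, 'b': 187}
After line 4 (get('d', 6) returns default since 'd' not in d): d = {'a': 3, 'b': 187, 'c': 6}

{'a': 3, 'b': 187, 'c': 6}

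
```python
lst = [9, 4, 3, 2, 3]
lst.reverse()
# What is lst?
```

[3, 2, 3, 4, 9]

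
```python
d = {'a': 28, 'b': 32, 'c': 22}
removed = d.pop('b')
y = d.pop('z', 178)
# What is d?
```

After line 1: d = {'a': 28, 'b': 32, 'c': 22}
After line 2 (pop 'b' returns 32): d = {'a': 28, 'c': 22}, removed = 32
After line 3 (pop 'z' missing, returns default 178): d = {'a': 28, 'c': 22}, y = 178

{'a': 28, 'c': 22}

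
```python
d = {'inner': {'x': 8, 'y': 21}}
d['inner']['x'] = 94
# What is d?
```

After line 1: d = {'inner': {'x': 8, 'y': 21}}
After line 2 (inner x overwritten): d = {'inner': {'x': 94, 'y': 21}}

{'inner': {'x': 94, 'y': 21}}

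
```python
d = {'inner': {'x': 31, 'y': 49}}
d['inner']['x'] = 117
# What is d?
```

After line 1: d = {'inner': {'x': 31, 'y': 49}}
After line 2 (inner x overwritten): d = {'inner': {'x': 117, 'y': 49}}

{'inner': {'x': 117, 'y': 49}}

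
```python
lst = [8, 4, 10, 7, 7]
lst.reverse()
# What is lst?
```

[7, 7, 10, 4, 8]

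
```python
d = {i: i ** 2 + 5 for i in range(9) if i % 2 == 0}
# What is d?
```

{0: 5, 2: 9, 4: 21, 6: 41, 8: 69}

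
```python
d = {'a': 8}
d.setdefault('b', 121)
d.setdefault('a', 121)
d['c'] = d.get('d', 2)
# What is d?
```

After line 1: d = {'a': 8}
After line 2 (setdefault adds 'b'=121): d = {'a': 8, 'b': 121}
After line 3 (setdefault 'a' no-op, already exists): d = {'a': 8, 'b': 121}
After line 4 (get('d', 2) returns default since 'd' not in d): d = {'a': 8, 'b': 121, 'c': 2}

{'a': 8, 'b': 121, 'c': 2}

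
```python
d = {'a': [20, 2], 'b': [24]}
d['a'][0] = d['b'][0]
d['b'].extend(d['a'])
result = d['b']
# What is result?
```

After line 1: d = {'a': [20, 2], 'b': [24]}
After line 2 (a[0] = b[0] = 24): d = {'a': [24, 2], 'b': [24]}
After line 3 (b.extend(a) appends [24, 2]): d = {'a': [24, 2], 'b': [24, 24, 2]}
After line 4: result = d['b'] = [24, 24, 2]

[24, 24, 2]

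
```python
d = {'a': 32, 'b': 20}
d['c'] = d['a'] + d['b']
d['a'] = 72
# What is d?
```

After line 1: d = {'a': 32, 'b': 20}
After line 2 (d['c'] = 32 + 20): d = {'a': 32, 'b': 20, 'c': 52}
After line 3: d = {'a': 72, 'b': 20, 'c': 52}

{'a': 72, 'b': 20, 'c': 52}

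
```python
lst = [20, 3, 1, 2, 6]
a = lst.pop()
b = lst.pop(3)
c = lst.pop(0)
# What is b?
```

After line 1: lst = [20, 3, 1, 2, 6]
After line 2 (pop() -> a = 6): lst = [20, 3, 1, 2]
After line 3 (pop(3) -> b = 2): lst = [20, 3, 1]
After line 4 (pop(0) -> c = 20): lst = [3, 1]

2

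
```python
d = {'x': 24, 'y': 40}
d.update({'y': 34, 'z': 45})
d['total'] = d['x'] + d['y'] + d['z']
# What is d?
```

After line 1: d = {'x': 24, 'y': 40}
After line 2 (y overwritten, z added): d = {'x': 24, 'y': 34, 'z': 45}
After line 3 (total = 24 + 34 + 45 = 103): d = {'x': 24, 'y': 34, 'z': 45, 'total': 103}

{'x': 24, 'y': 34, 'z': 45, 'total': 103}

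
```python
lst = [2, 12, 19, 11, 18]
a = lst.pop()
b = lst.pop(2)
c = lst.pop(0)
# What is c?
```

After line 1: lst = [2, 12, 19, 11, 18]
After line 2 (pop() -> a = 18): lst = [2, 12, 19, 11]
After line 3 (pop(2) -> b = 19): lst = [2, 12, 11]
After line 4 (pop(0) -> c = 2): lst = [12, 11]

2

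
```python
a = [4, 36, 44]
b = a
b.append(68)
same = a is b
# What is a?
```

After line 1: a = [4, 36, 44]
After line 2 (b = a is an alias, same object): a = [4, 36, 44], b = [4, 36, 44]
After line 3 (b.append mutates the shared list): a = [4, 36, 44, 68], b = [4, 36, 44, 68]
After line 4 (same = a is b; same object -> True): same = True

[4, 36, 44, 68]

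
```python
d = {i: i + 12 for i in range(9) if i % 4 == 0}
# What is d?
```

{0: 12, 4: 16, 8: 20}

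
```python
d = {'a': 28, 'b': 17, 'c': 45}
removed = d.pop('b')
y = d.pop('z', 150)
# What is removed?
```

After line 1: d = {'a': 28, 'b': 17, 'c': 45}
After line 2 (pop 'b' returns 17): d = {'a': 28, 'c': 45}, removed = 17
After line 3 (pop 'z' missing, returns default 150): d = {'a': 28, 'c': 45}, y = 150

17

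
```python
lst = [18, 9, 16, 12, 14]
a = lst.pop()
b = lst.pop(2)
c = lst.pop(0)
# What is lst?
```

After line 1: lst = [18, 9, 16, 12, 14]
After line 2 (pop() -> a = 14): lst = [18, 9, 16, 12]
After line 3 (pop(2) -> b = 16): lst = [18, 9, 12]
After line 4 (pop(0) -> c = 18): lst = [9, 12]

[9, 12]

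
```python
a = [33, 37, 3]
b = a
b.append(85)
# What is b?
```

After line 1: a = [33, 37, 3]
After line 2 (b = a is an alias, same object): a = [33, 37, 3], b = [33, 37, 3]
After line 3 (b.append mutates the shared list): a = [33, 37, 3, 85], b = [33, 37, 3, 85]

[33, 37, 3, 85]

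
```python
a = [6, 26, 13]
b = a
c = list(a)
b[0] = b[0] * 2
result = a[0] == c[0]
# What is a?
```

After line 1: a = [6, 26, 13]
After line 2 (b = a, alias): a = [6, 26, 13], b = [6, 26, 13]
After line 3 (c = list(a) is a copy, new object): c = [6, 26, 13]
After line 4 (b[0] = 6 * 2 = 12; mutates shared a/b): a = b = [12, 26, 13], c = [6, 26, 13]
After line 5 (a[0] = 12, c[0] = 6; result = False)

[12, 26, 13]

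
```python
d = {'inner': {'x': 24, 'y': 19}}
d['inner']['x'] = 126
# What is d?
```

After line 1: d = {'inner': {'x': 24, 'y': 19}}
After line 2 (inner x overwritten): d = {'inner': {'x': 126, 'y': 19}}

{'inner': {'x': 126, 'y': 19}}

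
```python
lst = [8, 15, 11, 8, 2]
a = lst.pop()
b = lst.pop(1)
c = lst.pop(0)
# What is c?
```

After line 1: lst = [8, 15, 11, 8, 2]
After line 2 (pop() -> a = 2): lst = [8, 15, 11, 8]
After line 3 (pop(1) -> b = 15): lst = [8, 11, 8]
After line 4 (pop(0) -> c = 8): lst = [11, 8]

8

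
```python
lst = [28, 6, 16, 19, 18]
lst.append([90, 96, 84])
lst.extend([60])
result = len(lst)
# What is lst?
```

After line 1: lst = [28, 6, 16, 19, 18]
After line 2 (append adds [90, 96, 84] as single element): lst = [28, 6, 16, 19, 18, [90, 96, 84]]
After line 3 (extend unpacks [60], adds 60): lst = [28, 6, 16, 19, 18, [90, 96, 84], 60]
After line 4: result = len(lst) = 7

[28, 6, 16, 19, 18, [90, 96, 84], 60]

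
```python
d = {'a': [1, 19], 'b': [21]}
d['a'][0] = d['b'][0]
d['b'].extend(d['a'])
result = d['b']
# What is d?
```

After line 1: d = {'a': [1, 19], 'b': [21]}
After line 2 (a[0] = b[0] = 21): d = {'a': [21, 19], 'b': [21]}
After line 3 (b.extend(a) appends [21, 19]): d = {'a': [21, 19], 'b': [21, 21, 19]}
After line 4: result = d['b'] = [21, 21, 19]

{'a': [21, 19], 'b': [21, 21, 19]}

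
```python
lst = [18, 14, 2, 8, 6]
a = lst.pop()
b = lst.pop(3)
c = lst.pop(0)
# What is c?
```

After line 1: lst = [18, 14, 2, 8, 6]
After line 2 (pop() -> a = 6): lst = [18, 14, 2, 8]
After line 3 (pop(3) -> b = 8): lst = [18, 14, 2]
After line 4 (pop(0) -> c = 18): lst = [14, 2]

18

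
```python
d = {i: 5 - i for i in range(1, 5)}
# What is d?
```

{1: 4, 2: 3, 3: 2, 4: 1}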